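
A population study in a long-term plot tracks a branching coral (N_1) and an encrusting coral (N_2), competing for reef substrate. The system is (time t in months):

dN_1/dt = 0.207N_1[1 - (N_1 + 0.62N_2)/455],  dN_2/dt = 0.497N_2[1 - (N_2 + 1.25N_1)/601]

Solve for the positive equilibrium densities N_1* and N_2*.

Setting both brackets to zero gives the nullclines N_1 + 0.62N_2 = 455 and 1.25N_1 + N_2 = 601.
Substituting N_2 = 601 - 1.25N_1 into the first: N_1(1 - 0.62·1.25) = 455 - 0.62·601.
So N_1* = 82.4/0.225 = 366, and then N_2* = 601 - 1.25·366 = 143.

N_1* ≈ 366, N_2* ≈ 143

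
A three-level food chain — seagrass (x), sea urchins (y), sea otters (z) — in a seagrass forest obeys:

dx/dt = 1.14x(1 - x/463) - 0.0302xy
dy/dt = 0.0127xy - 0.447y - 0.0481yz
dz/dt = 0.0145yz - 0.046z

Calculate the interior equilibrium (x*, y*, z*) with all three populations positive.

From dz/dt = 0: 0.0145y* = 0.046, so y* = 3.17.
From dx/dt = 0: 1.14(1 - x*/463) = 0.0302·3.17, giving x* = 463·(1 - 0.084) = 424.
From dy/dt = 0: 0.0127·424 - 0.447 = 0.0481z*, so z* = 4.94/0.0481 = 103.

x* ≈ 424, y* ≈ 3.17, z* ≈ 103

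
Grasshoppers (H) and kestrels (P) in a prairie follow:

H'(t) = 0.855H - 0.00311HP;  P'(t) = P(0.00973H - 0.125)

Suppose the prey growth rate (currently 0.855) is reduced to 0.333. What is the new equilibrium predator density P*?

P* ≈ 107

At the interior fixed point, setting dH/dt = 0 with H > 0 fixes P* = (prey growth rate)/(HP coefficient) — independent of the other coefficients.
With the change, P* = 0.333/0.00311 = 107; it falls from 275.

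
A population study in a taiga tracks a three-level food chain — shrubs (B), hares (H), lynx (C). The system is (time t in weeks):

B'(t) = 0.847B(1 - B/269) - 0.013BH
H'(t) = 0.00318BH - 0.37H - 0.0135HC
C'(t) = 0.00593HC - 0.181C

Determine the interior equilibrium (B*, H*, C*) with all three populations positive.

B* ≈ 143, H* ≈ 30.5, C* ≈ 6.27

From dC/dt = 0: 0.00593H* = 0.181, so H* = 30.5.
From dB/dt = 0: 0.847(1 - B*/269) = 0.013·30.5, giving B* = 269·(1 - 0.468) = 143.
From dH/dt = 0: 0.00318·143 - 0.37 = 0.0135C*, so C* = 0.0847/0.0135 = 6.27.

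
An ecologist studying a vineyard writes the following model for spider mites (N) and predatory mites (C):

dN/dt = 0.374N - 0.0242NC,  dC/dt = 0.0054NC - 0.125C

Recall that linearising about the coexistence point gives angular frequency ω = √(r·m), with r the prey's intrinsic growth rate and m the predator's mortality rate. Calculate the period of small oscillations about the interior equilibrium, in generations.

T ≈ 29.1 generations

Here r = 0.374 and m = 0.125, so r·m = 0.0467.
ω = √0.0467 = 0.216 per generation, hence T = 2π/ω ≈ 29.1 generations.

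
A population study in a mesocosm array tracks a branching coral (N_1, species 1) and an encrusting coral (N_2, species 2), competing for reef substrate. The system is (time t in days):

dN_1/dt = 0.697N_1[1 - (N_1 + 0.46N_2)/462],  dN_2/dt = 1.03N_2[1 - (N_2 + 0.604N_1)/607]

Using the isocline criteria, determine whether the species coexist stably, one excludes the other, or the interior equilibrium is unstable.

stable coexistence

Compare the nullcline intercepts: K1/α12 = 462/0.46 = 1000 > K2 = 607; K2/α21 = 607/0.604 = 1000 > K1 = 462.
Since both inequalities hold, each species can invade when rare, so the interior equilibrium is stable.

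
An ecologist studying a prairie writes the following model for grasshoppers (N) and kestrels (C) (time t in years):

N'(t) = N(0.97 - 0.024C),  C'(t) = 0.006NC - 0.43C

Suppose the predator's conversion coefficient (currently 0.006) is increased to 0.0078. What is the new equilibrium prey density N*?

N* ≈ 55.1

At the interior fixed point, setting dC/dt = 0 with C > 0 fixes N* = (predator death rate)/(NC coefficient) — independent of the other coefficients.
With the change, N* = 0.43/0.0078 = 55.1; it falls from 71.7.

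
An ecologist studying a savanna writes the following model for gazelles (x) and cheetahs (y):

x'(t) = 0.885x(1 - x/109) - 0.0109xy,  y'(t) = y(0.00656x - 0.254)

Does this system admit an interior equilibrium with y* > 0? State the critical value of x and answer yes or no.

The predator equation gives dy/dt > 0 only when x > 0.254/0.00656 = 38.7.
Without the predator, x → K = 109. Since 109 > 38.7, the predator can invade and persist.

Threshold x = 38.7; K > 38.7, so yes, the predator persists.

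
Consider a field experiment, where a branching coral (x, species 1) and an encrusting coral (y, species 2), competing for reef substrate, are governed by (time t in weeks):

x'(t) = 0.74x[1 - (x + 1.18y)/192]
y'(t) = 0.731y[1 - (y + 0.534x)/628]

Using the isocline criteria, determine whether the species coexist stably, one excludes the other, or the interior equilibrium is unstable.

species 2 excludes species 1

Compare the nullcline intercepts: K1/α12 = 192/1.18 = 163 < K2 = 628; K2/α21 = 628/0.534 = 1180 > K1 = 192.
Since the inequalities point opposite ways, species 2 can invade but species 1 cannot.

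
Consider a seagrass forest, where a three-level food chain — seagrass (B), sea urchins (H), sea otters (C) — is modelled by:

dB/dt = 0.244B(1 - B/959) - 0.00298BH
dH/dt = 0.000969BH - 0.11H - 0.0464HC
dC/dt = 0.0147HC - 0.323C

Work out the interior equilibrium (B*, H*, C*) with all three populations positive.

B* ≈ 702, H* ≈ 22, C* ≈ 12.3

From dC/dt = 0: 0.0147H* = 0.323, so H* = 22.
From dB/dt = 0: 0.244(1 - B*/959) = 0.00298·22, giving B* = 959·(1 - 0.268) = 702.
From dH/dt = 0: 0.000969·702 - 0.11 = 0.0464C*, so C* = 0.57/0.0464 = 12.3.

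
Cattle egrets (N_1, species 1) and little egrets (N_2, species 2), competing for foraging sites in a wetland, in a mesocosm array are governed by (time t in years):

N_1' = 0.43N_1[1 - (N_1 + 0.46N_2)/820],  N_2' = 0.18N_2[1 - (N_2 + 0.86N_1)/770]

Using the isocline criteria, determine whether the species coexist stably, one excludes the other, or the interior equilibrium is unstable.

stable coexistence

Compare the nullcline intercepts: K1/α12 = 820/0.46 = 1780 > K2 = 770; K2/α21 = 770/0.86 = 895 > K1 = 820.
Since both inequalities hold, each species can invade when rare, so the interior equilibrium is stable.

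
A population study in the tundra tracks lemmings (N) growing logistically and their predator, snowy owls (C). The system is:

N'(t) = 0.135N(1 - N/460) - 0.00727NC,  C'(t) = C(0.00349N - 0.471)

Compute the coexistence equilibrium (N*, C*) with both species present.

N* ≈ 135, C* ≈ 13.1

From dC/dt = 0 with C > 0: 0.00349N* = 0.471, so N* = 135.
Substitute into dN/dt = 0: 0.135(1 - 135/460) = 0.00727C*.
The bracket is 0.707, giving C* = 0.0954/0.00727 = 13.1.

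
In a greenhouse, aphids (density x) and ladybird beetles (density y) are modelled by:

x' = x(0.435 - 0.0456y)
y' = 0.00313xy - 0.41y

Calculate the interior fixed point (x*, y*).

Set dy/dt = 0 with y > 0: 0.00313x - 0.41 = 0, so x* = 0.41/0.00313 = 131.
Set dx/dt = 0 with x > 0: 0.435 - 0.0456y = 0, so y* = 0.435/0.0456 = 9.54.

x* ≈ 131, y* ≈ 9.54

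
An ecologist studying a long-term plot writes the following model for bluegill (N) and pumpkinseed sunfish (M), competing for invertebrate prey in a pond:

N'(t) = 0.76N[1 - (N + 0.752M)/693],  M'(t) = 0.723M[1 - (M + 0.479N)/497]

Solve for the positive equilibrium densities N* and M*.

N* ≈ 499, M* ≈ 258

Setting both brackets to zero gives the nullclines N + 0.752M = 693 and 0.479N + M = 497.
Substituting M = 497 - 0.479N into the first: N(1 - 0.752·0.479) = 693 - 0.752·497.
So N* = 319/0.64 = 499, and then M* = 497 - 0.479·499 = 258.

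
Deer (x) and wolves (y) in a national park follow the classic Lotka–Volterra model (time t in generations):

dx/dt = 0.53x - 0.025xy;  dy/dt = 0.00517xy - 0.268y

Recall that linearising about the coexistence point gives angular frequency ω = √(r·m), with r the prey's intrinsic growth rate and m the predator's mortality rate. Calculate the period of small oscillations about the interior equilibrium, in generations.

T ≈ 16.7 generations

Here r = 0.53 and m = 0.268, so r·m = 0.142.
ω = √0.142 = 0.377 per generation, hence T = 2π/ω ≈ 16.7 generations.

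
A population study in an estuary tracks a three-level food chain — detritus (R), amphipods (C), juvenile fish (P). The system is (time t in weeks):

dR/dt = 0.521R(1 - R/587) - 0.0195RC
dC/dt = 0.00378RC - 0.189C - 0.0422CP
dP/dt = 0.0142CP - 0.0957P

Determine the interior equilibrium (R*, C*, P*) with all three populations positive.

R* ≈ 439, C* ≈ 6.74, P* ≈ 34.8

From dP/dt = 0: 0.0142C* = 0.0957, so C* = 6.74.
From dR/dt = 0: 0.521(1 - R*/587) = 0.0195·6.74, giving R* = 587·(1 - 0.252) = 439.
From dC/dt = 0: 0.00378·439 - 0.189 = 0.0422P*, so P* = 1.47/0.0422 = 34.8.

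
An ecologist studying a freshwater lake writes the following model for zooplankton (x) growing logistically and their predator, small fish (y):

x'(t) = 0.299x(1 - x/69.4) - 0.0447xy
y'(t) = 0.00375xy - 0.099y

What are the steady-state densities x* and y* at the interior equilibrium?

From dy/dt = 0 with y > 0: 0.00375x* = 0.099, so x* = 26.4.
Substitute into dx/dt = 0: 0.299(1 - 26.4/69.4) = 0.0447y*.
The bracket is 0.62, giving y* = 0.185/0.0447 = 4.14.

x* ≈ 26.4, y* ≈ 4.14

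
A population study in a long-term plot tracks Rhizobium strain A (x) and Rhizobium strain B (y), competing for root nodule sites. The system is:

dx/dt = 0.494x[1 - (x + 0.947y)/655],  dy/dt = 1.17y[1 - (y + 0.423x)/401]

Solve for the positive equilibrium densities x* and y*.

Setting both brackets to zero gives the nullclines x + 0.947y = 655 and 0.423x + y = 401.
Substituting y = 401 - 0.423x into the first: x(1 - 0.947·0.423) = 655 - 0.947·401.
So x* = 275/0.599 = 459, and then y* = 401 - 0.423·459 = 207.

x* ≈ 459, y* ≈ 207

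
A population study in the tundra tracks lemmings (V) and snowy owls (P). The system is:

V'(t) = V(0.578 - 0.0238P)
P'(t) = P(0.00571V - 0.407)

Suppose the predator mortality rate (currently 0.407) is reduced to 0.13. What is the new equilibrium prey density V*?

At the interior fixed point, setting dP/dt = 0 with P > 0 fixes V* = (predator death rate)/(VP coefficient) — independent of the other coefficients.
With the change, V* = 0.13/0.00571 = 22.8; it falls from 71.3.

V* ≈ 22.8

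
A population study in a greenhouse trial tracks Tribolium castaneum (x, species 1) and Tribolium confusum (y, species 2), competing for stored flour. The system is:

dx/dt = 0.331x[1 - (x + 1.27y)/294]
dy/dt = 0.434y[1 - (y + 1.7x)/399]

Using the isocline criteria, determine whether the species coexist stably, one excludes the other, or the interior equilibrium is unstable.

Compare the nullcline intercepts: K1/α12 = 294/1.27 = 231 < K2 = 399; K2/α21 = 399/1.7 = 235 < K1 = 294.
Since both are reversed, neither can invade when rare; the interior point is a saddle.

unstable coexistence (outcome depends on initial conditions)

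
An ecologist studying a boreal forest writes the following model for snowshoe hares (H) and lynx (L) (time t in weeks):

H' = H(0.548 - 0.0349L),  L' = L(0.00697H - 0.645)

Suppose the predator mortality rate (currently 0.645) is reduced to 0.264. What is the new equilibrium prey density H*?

H* ≈ 37.9

At the interior fixed point, setting dL/dt = 0 with L > 0 fixes H* = (predator death rate)/(HL coefficient) — independent of the other coefficients.
With the change, H* = 0.264/0.00697 = 37.9; it falls from 92.5.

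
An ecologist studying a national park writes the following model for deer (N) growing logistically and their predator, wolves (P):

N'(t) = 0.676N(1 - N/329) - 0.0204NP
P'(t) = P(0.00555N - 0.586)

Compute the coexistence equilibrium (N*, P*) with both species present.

N* ≈ 106, P* ≈ 22.5

From dP/dt = 0 with P > 0: 0.00555N* = 0.586, so N* = 106.
Substitute into dN/dt = 0: 0.676(1 - 106/329) = 0.0204P*.
The bracket is 0.679, giving P* = 0.459/0.0204 = 22.5.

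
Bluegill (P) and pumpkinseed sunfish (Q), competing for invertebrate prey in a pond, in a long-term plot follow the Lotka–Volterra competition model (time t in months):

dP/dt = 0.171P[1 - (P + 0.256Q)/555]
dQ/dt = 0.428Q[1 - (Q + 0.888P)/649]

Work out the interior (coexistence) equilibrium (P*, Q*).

Setting both brackets to zero gives the nullclines P + 0.256Q = 555 and 0.888P + Q = 649.
Substituting Q = 649 - 0.888P into the first: P(1 - 0.256·0.888) = 555 - 0.256·649.
So P* = 389/0.773 = 503, and then Q* = 649 - 0.888·503 = 202.

P* ≈ 503, Q* ≈ 202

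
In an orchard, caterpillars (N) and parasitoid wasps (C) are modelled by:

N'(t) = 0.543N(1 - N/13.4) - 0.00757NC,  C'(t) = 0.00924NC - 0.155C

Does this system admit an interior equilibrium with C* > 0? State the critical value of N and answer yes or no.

Threshold N = 16.8; K < 16.8, so no, the predator goes extinct.

The predator equation gives dC/dt > 0 only when N > 0.155/0.00924 = 16.8.
Without the predator, N → K = 13.4. Since 13.4 < 16.8, the predator cannot invade.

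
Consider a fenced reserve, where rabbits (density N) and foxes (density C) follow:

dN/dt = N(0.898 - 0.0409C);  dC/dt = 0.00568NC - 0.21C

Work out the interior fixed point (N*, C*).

Set dC/dt = 0 with C > 0: 0.00568N - 0.21 = 0, so N* = 0.21/0.00568 = 37.
Set dN/dt = 0 with N > 0: 0.898 - 0.0409C = 0, so C* = 0.898/0.0409 = 22.

N* ≈ 37, C* ≈ 22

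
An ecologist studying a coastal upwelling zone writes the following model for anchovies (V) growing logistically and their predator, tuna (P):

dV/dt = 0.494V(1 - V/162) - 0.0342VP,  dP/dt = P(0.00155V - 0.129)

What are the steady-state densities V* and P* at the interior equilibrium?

V* ≈ 83.2, P* ≈ 7.02

From dP/dt = 0 with P > 0: 0.00155V* = 0.129, so V* = 83.2.
Substitute into dV/dt = 0: 0.494(1 - 83.2/162) = 0.0342P*.
The bracket is 0.486, giving P* = 0.24/0.0342 = 7.02.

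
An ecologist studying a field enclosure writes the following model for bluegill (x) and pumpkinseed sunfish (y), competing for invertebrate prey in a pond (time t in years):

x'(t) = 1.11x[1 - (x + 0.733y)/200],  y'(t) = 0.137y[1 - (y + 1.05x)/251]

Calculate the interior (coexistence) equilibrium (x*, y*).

x* ≈ 69.5, y* ≈ 178

Setting both brackets to zero gives the nullclines x + 0.733y = 200 and 1.05x + y = 251.
Substituting y = 251 - 1.05x into the first: x(1 - 0.733·1.05) = 200 - 0.733·251.
So x* = 16/0.23 = 69.5, and then y* = 251 - 1.05·69.5 = 178.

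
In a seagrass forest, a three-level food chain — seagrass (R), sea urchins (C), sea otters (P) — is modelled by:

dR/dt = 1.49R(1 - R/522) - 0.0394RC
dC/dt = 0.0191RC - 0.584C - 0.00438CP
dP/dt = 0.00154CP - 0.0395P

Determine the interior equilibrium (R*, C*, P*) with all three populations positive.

From dP/dt = 0: 0.00154C* = 0.0395, so C* = 25.6.
From dR/dt = 0: 1.49(1 - R*/522) = 0.0394·25.6, giving R* = 522·(1 - 0.678) = 168.
From dC/dt = 0: 0.0191·168 - 0.584 = 0.00438P*, so P* = 2.62/0.00438 = 599.

R* ≈ 168, C* ≈ 25.6, P* ≈ 599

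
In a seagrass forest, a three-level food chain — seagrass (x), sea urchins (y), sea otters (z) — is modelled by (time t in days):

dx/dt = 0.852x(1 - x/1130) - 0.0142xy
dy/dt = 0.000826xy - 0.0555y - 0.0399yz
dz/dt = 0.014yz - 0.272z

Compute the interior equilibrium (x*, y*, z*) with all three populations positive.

From dz/dt = 0: 0.014y* = 0.272, so y* = 19.4.
From dx/dt = 0: 0.852(1 - x*/1130) = 0.0142·19.4, giving x* = 1130·(1 - 0.324) = 764.
From dy/dt = 0: 0.000826·764 - 0.0555 = 0.0399z*, so z* = 0.576/0.0399 = 14.4.

x* ≈ 764, y* ≈ 19.4, z* ≈ 14.4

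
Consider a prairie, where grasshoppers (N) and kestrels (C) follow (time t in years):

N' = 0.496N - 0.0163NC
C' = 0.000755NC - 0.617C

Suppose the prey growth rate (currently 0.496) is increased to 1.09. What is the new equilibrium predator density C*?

C* ≈ 66.9

At the interior fixed point, setting dN/dt = 0 with N > 0 fixes C* = (prey growth rate)/(NC coefficient) — independent of the other coefficients.
With the change, C* = 1.09/0.0163 = 66.9; it rises from 30.4.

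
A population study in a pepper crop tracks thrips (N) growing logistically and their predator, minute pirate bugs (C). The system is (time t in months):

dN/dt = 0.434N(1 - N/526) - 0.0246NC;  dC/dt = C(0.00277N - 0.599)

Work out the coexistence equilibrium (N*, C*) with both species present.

N* ≈ 216, C* ≈ 10.4

From dC/dt = 0 with C > 0: 0.00277N* = 0.599, so N* = 216.
Substitute into dN/dt = 0: 0.434(1 - 216/526) = 0.0246C*.
The bracket is 0.589, giving C* = 0.256/0.0246 = 10.4.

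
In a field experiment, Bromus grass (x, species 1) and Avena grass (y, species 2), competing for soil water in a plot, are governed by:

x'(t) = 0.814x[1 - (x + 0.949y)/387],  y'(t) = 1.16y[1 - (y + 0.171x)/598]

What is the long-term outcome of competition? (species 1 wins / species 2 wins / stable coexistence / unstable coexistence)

species 2 excludes species 1

Compare the nullcline intercepts: K1/α12 = 387/0.949 = 408 < K2 = 598; K2/α21 = 598/0.171 = 3500 > K1 = 387.
Since the inequalities point opposite ways, species 2 can invade but species 1 cannot.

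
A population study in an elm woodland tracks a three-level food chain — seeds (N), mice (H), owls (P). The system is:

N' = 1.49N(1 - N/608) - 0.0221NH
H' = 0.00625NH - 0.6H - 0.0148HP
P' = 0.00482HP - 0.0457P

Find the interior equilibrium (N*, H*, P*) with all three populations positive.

N* ≈ 522, H* ≈ 9.48, P* ≈ 180

From dP/dt = 0: 0.00482H* = 0.0457, so H* = 9.48.
From dN/dt = 0: 1.49(1 - N*/608) = 0.0221·9.48, giving N* = 608·(1 - 0.141) = 522.
From dH/dt = 0: 0.00625·522 - 0.6 = 0.0148P*, so P* = 2.67/0.0148 = 180.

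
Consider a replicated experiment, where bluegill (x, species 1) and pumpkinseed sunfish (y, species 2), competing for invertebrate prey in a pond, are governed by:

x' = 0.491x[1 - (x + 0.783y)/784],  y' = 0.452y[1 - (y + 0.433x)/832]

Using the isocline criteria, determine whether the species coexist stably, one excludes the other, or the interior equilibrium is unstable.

stable coexistence

Compare the nullcline intercepts: K1/α12 = 784/0.783 = 1000 > K2 = 832; K2/α21 = 832/0.433 = 1920 > K1 = 784.
Since both inequalities hold, each species can invade when rare, so the interior equilibrium is stable.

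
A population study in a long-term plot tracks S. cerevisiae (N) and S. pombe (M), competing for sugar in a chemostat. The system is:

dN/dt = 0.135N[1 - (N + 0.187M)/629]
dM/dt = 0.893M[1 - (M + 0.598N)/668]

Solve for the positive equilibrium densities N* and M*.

N* ≈ 568, M* ≈ 329

Setting both brackets to zero gives the nullclines N + 0.187M = 629 and 0.598N + M = 668.
Substituting M = 668 - 0.598N into the first: N(1 - 0.187·0.598) = 629 - 0.187·668.
So N* = 504/0.888 = 568, and then M* = 668 - 0.598·568 = 329.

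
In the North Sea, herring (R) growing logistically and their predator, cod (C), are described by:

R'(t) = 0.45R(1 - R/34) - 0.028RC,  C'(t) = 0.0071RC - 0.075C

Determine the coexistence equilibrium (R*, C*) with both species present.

From dC/dt = 0 with C > 0: 0.0071R* = 0.075, so R* = 10.6.
Substitute into dR/dt = 0: 0.45(1 - 10.6/34) = 0.028C*.
The bracket is 0.689, giving C* = 0.31/0.028 = 11.1.

R* ≈ 10.6, C* ≈ 11.1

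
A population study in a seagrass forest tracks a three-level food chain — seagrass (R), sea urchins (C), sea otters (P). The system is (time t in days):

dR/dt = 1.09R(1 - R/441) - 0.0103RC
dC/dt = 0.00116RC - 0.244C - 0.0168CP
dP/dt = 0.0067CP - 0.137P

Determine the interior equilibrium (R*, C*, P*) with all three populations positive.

R* ≈ 356, C* ≈ 20.4, P* ≈ 10

From dP/dt = 0: 0.0067C* = 0.137, so C* = 20.4.
From dR/dt = 0: 1.09(1 - R*/441) = 0.0103·20.4, giving R* = 441·(1 - 0.193) = 356.
From dC/dt = 0: 0.00116·356 - 0.244 = 0.0168P*, so P* = 0.169/0.0168 = 10.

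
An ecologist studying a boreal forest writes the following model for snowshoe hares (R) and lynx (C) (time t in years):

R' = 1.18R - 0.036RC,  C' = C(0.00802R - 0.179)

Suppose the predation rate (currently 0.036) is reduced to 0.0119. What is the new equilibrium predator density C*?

C* ≈ 99.2

At the interior fixed point, setting dR/dt = 0 with R > 0 fixes C* = (prey growth rate)/(RC coefficient) — independent of the other coefficients.
With the change, C* = 1.18/0.0119 = 99.2; it rises from 32.8.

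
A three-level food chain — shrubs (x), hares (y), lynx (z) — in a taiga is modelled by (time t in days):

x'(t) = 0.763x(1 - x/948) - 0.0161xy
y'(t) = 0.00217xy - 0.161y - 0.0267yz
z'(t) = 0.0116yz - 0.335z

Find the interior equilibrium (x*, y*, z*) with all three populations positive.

From dz/dt = 0: 0.0116y* = 0.335, so y* = 28.9.
From dx/dt = 0: 0.763(1 - x*/948) = 0.0161·28.9, giving x* = 948·(1 - 0.609) = 370.
From dy/dt = 0: 0.00217·370 - 0.161 = 0.0267z*, so z* = 0.643/0.0267 = 24.1.

x* ≈ 370, y* ≈ 28.9, z* ≈ 24.1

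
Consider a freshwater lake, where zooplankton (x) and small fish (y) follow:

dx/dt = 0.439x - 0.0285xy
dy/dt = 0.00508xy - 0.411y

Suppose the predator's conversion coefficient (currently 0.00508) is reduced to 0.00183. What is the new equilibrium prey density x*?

At the interior fixed point, setting dy/dt = 0 with y > 0 fixes x* = (predator death rate)/(xy coefficient) — independent of the other coefficients.
With the change, x* = 0.411/0.00183 = 225; it rises from 80.9.

x* ≈ 225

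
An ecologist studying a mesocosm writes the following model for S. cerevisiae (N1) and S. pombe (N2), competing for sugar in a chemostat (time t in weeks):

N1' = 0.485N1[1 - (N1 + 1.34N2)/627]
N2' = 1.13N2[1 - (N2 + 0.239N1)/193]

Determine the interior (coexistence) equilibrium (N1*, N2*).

N1* ≈ 542, N2* ≈ 63.5

Setting both brackets to zero gives the nullclines N1 + 1.34N2 = 627 and 0.239N1 + N2 = 193.
Substituting N2 = 193 - 0.239N1 into the first: N1(1 - 1.34·0.239) = 627 - 1.34·193.
So N1* = 368/0.68 = 542, and then N2* = 193 - 0.239·542 = 63.5.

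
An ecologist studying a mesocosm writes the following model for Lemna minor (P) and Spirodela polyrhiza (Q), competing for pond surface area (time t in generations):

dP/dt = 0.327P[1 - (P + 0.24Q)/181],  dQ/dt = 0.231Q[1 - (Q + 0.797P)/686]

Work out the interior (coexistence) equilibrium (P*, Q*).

P* ≈ 20.2, Q* ≈ 670

Setting both brackets to zero gives the nullclines P + 0.24Q = 181 and 0.797P + Q = 686.
Substituting Q = 686 - 0.797P into the first: P(1 - 0.24·0.797) = 181 - 0.24·686.
So P* = 16.4/0.809 = 20.2, and then Q* = 686 - 0.797·20.2 = 670.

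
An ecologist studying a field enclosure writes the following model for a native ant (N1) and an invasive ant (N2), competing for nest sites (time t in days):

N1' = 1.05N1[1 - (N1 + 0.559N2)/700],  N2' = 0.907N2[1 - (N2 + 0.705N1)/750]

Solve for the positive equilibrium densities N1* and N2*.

Setting both brackets to zero gives the nullclines N1 + 0.559N2 = 700 and 0.705N1 + N2 = 750.
Substituting N2 = 750 - 0.705N1 into the first: N1(1 - 0.559·0.705) = 700 - 0.559·750.
So N1* = 281/0.606 = 463, and then N2* = 750 - 0.705·463 = 423.

N1* ≈ 463, N2* ≈ 423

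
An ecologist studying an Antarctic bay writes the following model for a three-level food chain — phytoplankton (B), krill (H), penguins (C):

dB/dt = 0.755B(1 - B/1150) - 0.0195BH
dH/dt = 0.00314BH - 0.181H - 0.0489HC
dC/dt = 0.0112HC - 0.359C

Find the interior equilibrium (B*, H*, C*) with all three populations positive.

B* ≈ 198, H* ≈ 32.1, C* ≈ 9.01

From dC/dt = 0: 0.0112H* = 0.359, so H* = 32.1.
From dB/dt = 0: 0.755(1 - B*/1150) = 0.0195·32.1, giving B* = 1150·(1 - 0.828) = 198.
From dH/dt = 0: 0.00314·198 - 0.181 = 0.0489C*, so C* = 0.441/0.0489 = 9.01.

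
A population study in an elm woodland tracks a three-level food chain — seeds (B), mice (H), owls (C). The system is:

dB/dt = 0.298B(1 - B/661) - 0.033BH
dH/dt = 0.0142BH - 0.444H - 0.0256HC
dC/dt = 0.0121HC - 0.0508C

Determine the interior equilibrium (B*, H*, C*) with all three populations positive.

B* ≈ 354, H* ≈ 4.2, C* ≈ 179

From dC/dt = 0: 0.0121H* = 0.0508, so H* = 4.2.
From dB/dt = 0: 0.298(1 - B*/661) = 0.033·4.2, giving B* = 661·(1 - 0.465) = 354.
From dH/dt = 0: 0.0142·354 - 0.444 = 0.0256C*, so C* = 4.58/0.0256 = 179.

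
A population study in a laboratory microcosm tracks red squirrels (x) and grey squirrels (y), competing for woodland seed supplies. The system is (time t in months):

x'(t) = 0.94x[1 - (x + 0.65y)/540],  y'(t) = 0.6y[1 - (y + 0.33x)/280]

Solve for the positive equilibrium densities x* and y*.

Setting both brackets to zero gives the nullclines x + 0.65y = 540 and 0.33x + y = 280.
Substituting y = 280 - 0.33x into the first: x(1 - 0.65·0.33) = 540 - 0.65·280.
So x* = 358/0.785 = 456, and then y* = 280 - 0.33·456 = 130.

x* ≈ 456, y* ≈ 130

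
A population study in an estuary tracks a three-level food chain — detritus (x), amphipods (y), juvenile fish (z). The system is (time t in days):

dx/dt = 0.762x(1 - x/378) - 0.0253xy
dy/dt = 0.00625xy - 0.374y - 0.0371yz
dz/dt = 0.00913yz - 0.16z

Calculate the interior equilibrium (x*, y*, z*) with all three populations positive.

x* ≈ 158, y* ≈ 17.5, z* ≈ 16.5

From dz/dt = 0: 0.00913y* = 0.16, so y* = 17.5.
From dx/dt = 0: 0.762(1 - x*/378) = 0.0253·17.5, giving x* = 378·(1 - 0.582) = 158.
From dy/dt = 0: 0.00625·158 - 0.374 = 0.0371z*, so z* = 0.614/0.0371 = 16.5.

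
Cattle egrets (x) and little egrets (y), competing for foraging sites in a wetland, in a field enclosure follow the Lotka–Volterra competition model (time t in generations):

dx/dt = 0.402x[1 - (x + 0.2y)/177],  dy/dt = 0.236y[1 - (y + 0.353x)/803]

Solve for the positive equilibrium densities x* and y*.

Setting both brackets to zero gives the nullclines x + 0.2y = 177 and 0.353x + y = 803.
Substituting y = 803 - 0.353x into the first: x(1 - 0.2·0.353) = 177 - 0.2·803.
So x* = 16.4/0.929 = 17.6, and then y* = 803 - 0.353·17.6 = 797.

x* ≈ 17.6, y* ≈ 797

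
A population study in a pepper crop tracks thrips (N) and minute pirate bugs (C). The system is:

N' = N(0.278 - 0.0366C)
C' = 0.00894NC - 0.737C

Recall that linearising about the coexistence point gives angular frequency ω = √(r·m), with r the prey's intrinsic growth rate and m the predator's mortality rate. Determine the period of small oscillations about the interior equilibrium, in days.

Here r = 0.278 and m = 0.737, so r·m = 0.205.
ω = √0.205 = 0.453 per day, hence T = 2π/ω ≈ 13.9 days.

T ≈ 13.9 days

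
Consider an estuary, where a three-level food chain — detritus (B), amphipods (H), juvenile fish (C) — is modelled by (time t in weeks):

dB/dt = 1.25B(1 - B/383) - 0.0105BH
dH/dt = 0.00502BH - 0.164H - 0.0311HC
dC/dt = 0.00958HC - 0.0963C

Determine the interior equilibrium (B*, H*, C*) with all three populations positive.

B* ≈ 351, H* ≈ 10.1, C* ≈ 51.3

From dC/dt = 0: 0.00958H* = 0.0963, so H* = 10.1.
From dB/dt = 0: 1.25(1 - B*/383) = 0.0105·10.1, giving B* = 383·(1 - 0.0844) = 351.
From dH/dt = 0: 0.00502·351 - 0.164 = 0.0311C*, so C* = 1.6/0.0311 = 51.3.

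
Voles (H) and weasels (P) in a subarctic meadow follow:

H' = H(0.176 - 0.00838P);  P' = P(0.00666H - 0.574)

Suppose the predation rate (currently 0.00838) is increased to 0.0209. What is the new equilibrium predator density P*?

At the interior fixed point, setting dH/dt = 0 with H > 0 fixes P* = (prey growth rate)/(HP coefficient) — independent of the other coefficients.
With the change, P* = 0.176/0.0209 = 8.42; it falls from 21.

P* ≈ 8.42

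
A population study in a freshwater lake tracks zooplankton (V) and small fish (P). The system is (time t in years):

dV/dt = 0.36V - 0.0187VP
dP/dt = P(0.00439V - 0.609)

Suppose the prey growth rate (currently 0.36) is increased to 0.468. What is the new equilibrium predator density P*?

At the interior fixed point, setting dV/dt = 0 with V > 0 fixes P* = (prey growth rate)/(VP coefficient) — independent of the other coefficients.
With the change, P* = 0.468/0.0187 = 25; it rises from 19.3.

P* ≈ 25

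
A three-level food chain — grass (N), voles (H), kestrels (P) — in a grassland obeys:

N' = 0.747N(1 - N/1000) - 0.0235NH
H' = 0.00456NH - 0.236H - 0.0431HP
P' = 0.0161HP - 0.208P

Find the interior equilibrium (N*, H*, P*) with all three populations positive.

From dP/dt = 0: 0.0161H* = 0.208, so H* = 12.9.
From dN/dt = 0: 0.747(1 - N*/1000) = 0.0235·12.9, giving N* = 1000·(1 - 0.406) = 594.
From dH/dt = 0: 0.00456·594 - 0.236 = 0.0431P*, so P* = 2.47/0.0431 = 57.3.

N* ≈ 594, H* ≈ 12.9, P* ≈ 57.3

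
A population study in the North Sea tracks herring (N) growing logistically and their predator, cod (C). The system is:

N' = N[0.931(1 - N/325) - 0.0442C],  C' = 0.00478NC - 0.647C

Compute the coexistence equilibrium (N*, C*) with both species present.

From dC/dt = 0 with C > 0: 0.00478N* = 0.647, so N* = 135.
Substitute into dN/dt = 0: 0.931(1 - 135/325) = 0.0442C*.
The bracket is 0.584, giving C* = 0.543/0.0442 = 12.3.

N* ≈ 135, C* ≈ 12.3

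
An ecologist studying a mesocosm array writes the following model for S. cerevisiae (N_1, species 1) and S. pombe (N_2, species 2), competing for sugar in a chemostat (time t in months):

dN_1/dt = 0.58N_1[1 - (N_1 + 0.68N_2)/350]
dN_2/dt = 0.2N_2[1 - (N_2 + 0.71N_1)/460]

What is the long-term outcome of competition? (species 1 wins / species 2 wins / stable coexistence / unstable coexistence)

Compare the nullcline intercepts: K1/α12 = 350/0.68 = 515 > K2 = 460; K2/α21 = 460/0.71 = 648 > K1 = 350.
Since both inequalities hold, each species can invade when rare, so the interior equilibrium is stable.

stable coexistence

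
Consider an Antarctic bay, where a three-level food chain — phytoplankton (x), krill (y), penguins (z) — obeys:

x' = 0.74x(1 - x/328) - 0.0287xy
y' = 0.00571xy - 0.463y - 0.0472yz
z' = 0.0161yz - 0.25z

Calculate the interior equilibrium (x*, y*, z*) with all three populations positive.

From dz/dt = 0: 0.0161y* = 0.25, so y* = 15.5.
From dx/dt = 0: 0.74(1 - x*/328) = 0.0287·15.5, giving x* = 328·(1 - 0.602) = 130.
From dy/dt = 0: 0.00571·130 - 0.463 = 0.0472z*, so z* = 0.282/0.0472 = 5.97.

x* ≈ 130, y* ≈ 15.5, z* ≈ 5.97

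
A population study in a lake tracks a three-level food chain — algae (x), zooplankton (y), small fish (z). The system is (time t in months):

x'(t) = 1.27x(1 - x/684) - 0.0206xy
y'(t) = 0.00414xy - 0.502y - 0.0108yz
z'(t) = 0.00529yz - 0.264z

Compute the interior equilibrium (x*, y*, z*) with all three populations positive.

x* ≈ 130, y* ≈ 49.9, z* ≈ 3.47

From dz/dt = 0: 0.00529y* = 0.264, so y* = 49.9.
From dx/dt = 0: 1.27(1 - x*/684) = 0.0206·49.9, giving x* = 684·(1 - 0.809) = 130.
From dy/dt = 0: 0.00414·130 - 0.502 = 0.0108z*, so z* = 0.0375/0.0108 = 3.47.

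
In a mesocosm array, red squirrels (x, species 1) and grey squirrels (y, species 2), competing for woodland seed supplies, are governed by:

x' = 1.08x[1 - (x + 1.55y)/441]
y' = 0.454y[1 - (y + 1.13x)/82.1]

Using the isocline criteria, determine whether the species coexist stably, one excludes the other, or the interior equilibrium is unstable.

Compare the nullcline intercepts: K1/α12 = 441/1.55 = 285 > K2 = 82.1; K2/α21 = 82.1/1.13 = 72.7 < K1 = 441.
Since the inequalities point opposite ways, species 1 can invade but species 2 cannot.

species 1 excludes species 2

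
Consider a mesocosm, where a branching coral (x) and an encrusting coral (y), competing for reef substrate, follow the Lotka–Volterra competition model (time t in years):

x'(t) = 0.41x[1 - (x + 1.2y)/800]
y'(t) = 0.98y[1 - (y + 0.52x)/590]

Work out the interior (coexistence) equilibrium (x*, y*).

Setting both brackets to zero gives the nullclines x + 1.2y = 800 and 0.52x + y = 590.
Substituting y = 590 - 0.52x into the first: x(1 - 1.2·0.52) = 800 - 1.2·590.
So x* = 92/0.376 = 245, and then y* = 590 - 0.52·245 = 463.

x* ≈ 245, y* ≈ 463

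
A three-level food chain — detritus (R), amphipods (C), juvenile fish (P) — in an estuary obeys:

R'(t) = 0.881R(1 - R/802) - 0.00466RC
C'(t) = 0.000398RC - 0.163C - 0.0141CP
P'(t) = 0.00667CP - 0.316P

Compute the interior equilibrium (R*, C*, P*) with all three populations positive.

From dP/dt = 0: 0.00667C* = 0.316, so C* = 47.4.
From dR/dt = 0: 0.881(1 - R*/802) = 0.00466·47.4, giving R* = 802·(1 - 0.251) = 601.
From dC/dt = 0: 0.000398·601 - 0.163 = 0.0141P*, so P* = 0.0762/0.0141 = 5.4.

R* ≈ 601, C* ≈ 47.4, P* ≈ 5.4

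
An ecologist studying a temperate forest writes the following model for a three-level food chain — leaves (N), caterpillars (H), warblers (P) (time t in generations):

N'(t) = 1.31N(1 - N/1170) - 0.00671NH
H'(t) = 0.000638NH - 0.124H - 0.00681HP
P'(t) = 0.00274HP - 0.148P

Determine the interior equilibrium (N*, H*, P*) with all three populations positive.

N* ≈ 846, H* ≈ 54, P* ≈ 61.1

From dP/dt = 0: 0.00274H* = 0.148, so H* = 54.
From dN/dt = 0: 1.31(1 - N*/1170) = 0.00671·54, giving N* = 1170·(1 - 0.277) = 846.
From dH/dt = 0: 0.000638·846 - 0.124 = 0.00681P*, so P* = 0.416/0.00681 = 61.1.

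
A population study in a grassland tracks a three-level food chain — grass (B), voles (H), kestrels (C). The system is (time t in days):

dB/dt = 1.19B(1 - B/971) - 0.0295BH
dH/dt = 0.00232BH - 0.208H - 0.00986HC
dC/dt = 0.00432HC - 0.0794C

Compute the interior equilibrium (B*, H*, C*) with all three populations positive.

From dC/dt = 0: 0.00432H* = 0.0794, so H* = 18.4.
From dB/dt = 0: 1.19(1 - B*/971) = 0.0295·18.4, giving B* = 971·(1 - 0.456) = 529.
From dH/dt = 0: 0.00232·529 - 0.208 = 0.00986C*, so C* = 1.02/0.00986 = 103.

B* ≈ 529, H* ≈ 18.4, C* ≈ 103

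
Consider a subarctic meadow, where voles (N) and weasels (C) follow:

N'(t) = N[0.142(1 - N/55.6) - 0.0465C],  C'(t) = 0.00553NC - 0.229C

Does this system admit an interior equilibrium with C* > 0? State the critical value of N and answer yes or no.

The predator equation gives dC/dt > 0 only when N > 0.229/0.00553 = 41.4.
Without the predator, N → K = 55.6. Since 55.6 > 41.4, the predator can invade and persist.

Threshold N = 41.4; K > 41.4, so yes, the predator persists.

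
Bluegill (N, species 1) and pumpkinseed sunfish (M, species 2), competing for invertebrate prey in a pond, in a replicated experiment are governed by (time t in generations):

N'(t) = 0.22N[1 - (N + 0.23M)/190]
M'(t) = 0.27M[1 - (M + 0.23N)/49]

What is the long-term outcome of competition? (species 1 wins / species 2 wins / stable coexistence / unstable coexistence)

stable coexistence

Compare the nullcline intercepts: K1/α12 = 190/0.23 = 826 > K2 = 49; K2/α21 = 49/0.23 = 213 > K1 = 190.
Since both inequalities hold, each species can invade when rare, so the interior equilibrium is stable.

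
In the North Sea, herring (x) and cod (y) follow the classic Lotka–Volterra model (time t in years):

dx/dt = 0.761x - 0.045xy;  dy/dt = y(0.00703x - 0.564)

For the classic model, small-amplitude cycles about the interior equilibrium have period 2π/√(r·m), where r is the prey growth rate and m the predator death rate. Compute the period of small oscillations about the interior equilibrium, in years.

T ≈ 9.59 years

Here r = 0.761 and m = 0.564, so r·m = 0.429.
ω = √0.429 = 0.655 per year, hence T = 2π/ω ≈ 9.59 years.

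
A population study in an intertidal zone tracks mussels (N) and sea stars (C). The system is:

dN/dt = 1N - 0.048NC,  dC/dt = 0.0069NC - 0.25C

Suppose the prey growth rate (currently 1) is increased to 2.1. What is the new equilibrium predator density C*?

At the interior fixed point, setting dN/dt = 0 with N > 0 fixes C* = (prey growth rate)/(NC coefficient) — independent of the other coefficients.
With the change, C* = 2.1/0.048 = 43.8; it rises from 20.8.

C* ≈ 43.8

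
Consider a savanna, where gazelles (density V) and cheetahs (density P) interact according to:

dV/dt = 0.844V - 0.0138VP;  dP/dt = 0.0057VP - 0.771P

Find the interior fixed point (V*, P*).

V* ≈ 135, P* ≈ 61.2

Set dP/dt = 0 with P > 0: 0.0057V - 0.771 = 0, so V* = 0.771/0.0057 = 135.
Set dV/dt = 0 with V > 0: 0.844 - 0.0138P = 0, so P* = 0.844/0.0138 = 61.2.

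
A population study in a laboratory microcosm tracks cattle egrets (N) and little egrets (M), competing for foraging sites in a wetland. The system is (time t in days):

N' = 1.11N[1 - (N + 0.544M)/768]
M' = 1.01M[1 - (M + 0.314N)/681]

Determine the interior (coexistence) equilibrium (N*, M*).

Setting both brackets to zero gives the nullclines N + 0.544M = 768 and 0.314N + M = 681.
Substituting M = 681 - 0.314N into the first: N(1 - 0.544·0.314) = 768 - 0.544·681.
So N* = 398/0.829 = 479, and then M* = 681 - 0.314·479 = 530.

N* ≈ 479, M* ≈ 530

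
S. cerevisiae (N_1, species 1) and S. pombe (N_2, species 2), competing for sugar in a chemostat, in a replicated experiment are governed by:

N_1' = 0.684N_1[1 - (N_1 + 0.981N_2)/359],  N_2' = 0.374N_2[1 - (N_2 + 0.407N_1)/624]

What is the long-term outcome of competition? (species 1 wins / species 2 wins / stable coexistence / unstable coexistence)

Compare the nullcline intercepts: K1/α12 = 359/0.981 = 366 < K2 = 624; K2/α21 = 624/0.407 = 1530 > K1 = 359.
Since the inequalities point opposite ways, species 2 can invade but species 1 cannot.

species 2 excludes species 1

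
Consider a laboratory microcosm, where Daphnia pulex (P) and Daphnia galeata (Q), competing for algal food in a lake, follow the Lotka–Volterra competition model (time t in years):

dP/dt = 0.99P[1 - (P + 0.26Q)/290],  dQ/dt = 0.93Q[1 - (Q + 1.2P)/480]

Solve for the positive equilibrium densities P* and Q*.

Setting both brackets to zero gives the nullclines P + 0.26Q = 290 and 1.2P + Q = 480.
Substituting Q = 480 - 1.2P into the first: P(1 - 0.26·1.2) = 290 - 0.26·480.
So P* = 165/0.688 = 240, and then Q* = 480 - 1.2·240 = 192.

P* ≈ 240, Q* ≈ 192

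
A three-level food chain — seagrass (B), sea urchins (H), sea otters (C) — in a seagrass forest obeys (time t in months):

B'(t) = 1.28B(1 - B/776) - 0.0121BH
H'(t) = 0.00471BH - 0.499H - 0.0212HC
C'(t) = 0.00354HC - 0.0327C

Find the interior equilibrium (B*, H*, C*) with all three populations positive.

B* ≈ 708, H* ≈ 9.24, C* ≈ 134

From dC/dt = 0: 0.00354H* = 0.0327, so H* = 9.24.
From dB/dt = 0: 1.28(1 - B*/776) = 0.0121·9.24, giving B* = 776·(1 - 0.0873) = 708.
From dH/dt = 0: 0.00471·708 - 0.499 = 0.0212C*, so C* = 2.84/0.0212 = 134.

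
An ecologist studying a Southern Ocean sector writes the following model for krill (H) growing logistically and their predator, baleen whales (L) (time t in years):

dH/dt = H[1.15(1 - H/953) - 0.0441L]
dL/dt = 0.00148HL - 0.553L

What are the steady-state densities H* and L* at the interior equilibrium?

From dL/dt = 0 with L > 0: 0.00148H* = 0.553, so H* = 374.
Substitute into dH/dt = 0: 1.15(1 - 374/953) = 0.0441L*.
The bracket is 0.608, giving L* = 0.699/0.0441 = 15.9.

H* ≈ 374, L* ≈ 15.9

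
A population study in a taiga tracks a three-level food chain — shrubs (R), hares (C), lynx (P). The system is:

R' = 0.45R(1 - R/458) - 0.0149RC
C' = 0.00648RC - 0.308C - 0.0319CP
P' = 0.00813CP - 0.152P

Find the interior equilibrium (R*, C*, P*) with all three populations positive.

R* ≈ 174, C* ≈ 18.7, P* ≈ 25.8

From dP/dt = 0: 0.00813C* = 0.152, so C* = 18.7.
From dR/dt = 0: 0.45(1 - R*/458) = 0.0149·18.7, giving R* = 458·(1 - 0.619) = 174.
From dC/dt = 0: 0.00648·174 - 0.308 = 0.0319P*, so P* = 0.823/0.0319 = 25.8.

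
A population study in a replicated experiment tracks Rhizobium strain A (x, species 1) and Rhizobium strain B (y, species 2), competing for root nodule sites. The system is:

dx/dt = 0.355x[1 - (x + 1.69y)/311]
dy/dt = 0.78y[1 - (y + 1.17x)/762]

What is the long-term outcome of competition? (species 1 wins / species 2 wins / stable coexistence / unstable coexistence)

Compare the nullcline intercepts: K1/α12 = 311/1.69 = 184 < K2 = 762; K2/α21 = 762/1.17 = 651 > K1 = 311.
Since the inequalities point opposite ways, species 2 can invade but species 1 cannot.

species 2 excludes species 1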